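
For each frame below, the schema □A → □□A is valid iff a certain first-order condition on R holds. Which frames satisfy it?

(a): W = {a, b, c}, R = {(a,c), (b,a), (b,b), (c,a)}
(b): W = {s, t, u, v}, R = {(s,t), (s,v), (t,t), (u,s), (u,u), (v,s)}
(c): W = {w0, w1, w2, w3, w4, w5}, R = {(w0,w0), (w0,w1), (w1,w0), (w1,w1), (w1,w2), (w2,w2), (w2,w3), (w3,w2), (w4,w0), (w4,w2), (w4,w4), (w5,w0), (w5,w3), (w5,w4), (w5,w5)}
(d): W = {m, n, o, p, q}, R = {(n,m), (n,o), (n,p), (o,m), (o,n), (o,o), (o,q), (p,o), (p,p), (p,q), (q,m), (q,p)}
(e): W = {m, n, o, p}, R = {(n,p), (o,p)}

(e)

This is the axiom for transitivity; its first-order frame correspondent is ∀x ∀y ∀z (Rxy ∧ Ryz → Rxz).
(a): fails — Rac and Rca but not Raa.
(b): fails — Rus and Rsv but not Ruv.
(c): fails — Rw1w2 and Rw2w3 but not Rw1w3.
(d): fails — Ron and Rnp but not Rop.
(e): condition met.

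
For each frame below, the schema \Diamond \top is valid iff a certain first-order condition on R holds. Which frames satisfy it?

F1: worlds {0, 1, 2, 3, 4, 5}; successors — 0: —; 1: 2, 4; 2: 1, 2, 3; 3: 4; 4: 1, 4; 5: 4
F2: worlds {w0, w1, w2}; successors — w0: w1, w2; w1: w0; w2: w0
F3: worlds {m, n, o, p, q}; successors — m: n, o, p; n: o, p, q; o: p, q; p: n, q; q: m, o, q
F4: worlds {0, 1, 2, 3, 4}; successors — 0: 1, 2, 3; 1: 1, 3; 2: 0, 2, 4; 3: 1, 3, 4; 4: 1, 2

Frame correspondent (Sahlqvist): \forall x \exists y Rxy — i.e. seriality.
F1: fails — world 0 has no successor.
F2: holds.
F3: holds.
F4: holds.
Valid on: F2, F3, F4.

F2, F3, F4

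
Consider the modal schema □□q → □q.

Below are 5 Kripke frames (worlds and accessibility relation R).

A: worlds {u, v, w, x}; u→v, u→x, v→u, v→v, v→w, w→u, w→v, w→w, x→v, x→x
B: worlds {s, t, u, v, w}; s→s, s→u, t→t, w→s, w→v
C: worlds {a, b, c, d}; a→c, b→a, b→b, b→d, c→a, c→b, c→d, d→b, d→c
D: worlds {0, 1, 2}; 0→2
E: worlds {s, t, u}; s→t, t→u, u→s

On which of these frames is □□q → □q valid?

A

Frame correspondent (Sahlqvist): ∀x ∀y (Rxy → ∃z (Rxz ∧ Rzy)) — i.e. density.
A: holds.
B: fails — Rwv but no z with Rwz and Rzv.
C: fails — Rdc but no z with Rdz and Rzc.
D: fails — R02 but no z with R0z and Rz2.
E: fails — Rus but no z with Ruz and Rzs.
Valid on: A.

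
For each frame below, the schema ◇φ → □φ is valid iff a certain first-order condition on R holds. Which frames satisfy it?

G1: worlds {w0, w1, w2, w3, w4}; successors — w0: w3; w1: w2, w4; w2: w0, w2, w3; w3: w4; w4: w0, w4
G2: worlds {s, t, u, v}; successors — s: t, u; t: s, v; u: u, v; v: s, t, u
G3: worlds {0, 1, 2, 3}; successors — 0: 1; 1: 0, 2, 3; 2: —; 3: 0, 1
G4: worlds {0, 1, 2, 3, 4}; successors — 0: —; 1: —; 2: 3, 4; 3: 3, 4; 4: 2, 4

Frame correspondent (Sahlqvist): ∀x ∀y ∀z (Rxy ∧ Rxz → y = z) — i.e. partial functionality.
G1: fails — w1 sees both w2 and w4.
G2: fails — s sees both t and u.
G3: fails — 1 sees both 0 and 2.
G4: fails — 2 sees both 3 and 4.

none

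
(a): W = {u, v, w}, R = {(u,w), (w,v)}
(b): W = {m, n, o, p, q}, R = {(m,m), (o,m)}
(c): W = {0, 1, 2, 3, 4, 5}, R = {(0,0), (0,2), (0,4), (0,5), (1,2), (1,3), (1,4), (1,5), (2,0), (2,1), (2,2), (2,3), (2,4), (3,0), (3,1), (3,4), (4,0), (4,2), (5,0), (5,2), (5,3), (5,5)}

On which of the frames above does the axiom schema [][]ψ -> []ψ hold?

(b)

This is the axiom for density; its first-order frame correspondent is forall x forall y (Rxy -> exists z (Rxz & Rzy)).
(a): fails — Ruw but no z with Ruz and Rzw.
(b): ✓.
(c): fails — R31 but no z with R3z and Rz1.
Valid on: (b).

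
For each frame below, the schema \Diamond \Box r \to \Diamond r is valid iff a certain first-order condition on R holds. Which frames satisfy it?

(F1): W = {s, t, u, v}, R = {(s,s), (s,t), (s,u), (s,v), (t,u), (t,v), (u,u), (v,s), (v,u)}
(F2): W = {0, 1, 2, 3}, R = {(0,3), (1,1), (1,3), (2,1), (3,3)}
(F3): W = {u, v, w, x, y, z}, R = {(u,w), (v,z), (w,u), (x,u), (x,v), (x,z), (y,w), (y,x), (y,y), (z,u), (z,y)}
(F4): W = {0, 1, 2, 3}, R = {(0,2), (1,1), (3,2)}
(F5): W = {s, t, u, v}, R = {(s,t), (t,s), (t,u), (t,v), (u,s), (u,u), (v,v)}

This is the axiom for a generalized confluence (Geach) condition; its first-order frame correspondent is \forall x \forall y (xRy \to \exists w (yRw \wedge xRw)).
(F1): holds.
(F2): holds.
(F3): fails — uRw but no t with wRt and uRt.
(F4): fails — 0R2 but no w with 2Rw and 0Rw.
(F5): fails — sRt but no w with tRw and sRw.
Valid on: (F1), (F2).

(F1), (F2)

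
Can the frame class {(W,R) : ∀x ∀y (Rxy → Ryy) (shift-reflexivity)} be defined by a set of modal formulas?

The condition is shift-reflexivity. A defining modal formula is □(□p → p).
Suppose □(□p→p) is valid. Take Rxy and set V(p)={w : Ryw}. Then at y, □p holds; since □(□p→p) at x, □p→p at y, so p at y, i.e. Ryy.

Yes, by □(□p → p)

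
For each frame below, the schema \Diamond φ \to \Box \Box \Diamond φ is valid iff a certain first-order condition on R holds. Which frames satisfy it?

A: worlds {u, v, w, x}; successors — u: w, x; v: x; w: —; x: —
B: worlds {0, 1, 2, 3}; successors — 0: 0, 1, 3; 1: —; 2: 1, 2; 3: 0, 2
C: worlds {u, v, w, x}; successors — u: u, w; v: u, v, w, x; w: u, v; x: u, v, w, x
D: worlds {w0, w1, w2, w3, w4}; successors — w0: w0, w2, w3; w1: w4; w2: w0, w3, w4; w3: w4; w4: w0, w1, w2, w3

Frame correspondent (Sahlqvist): \forall x \forall y \forall z ((xRy \wedge x R^2 z) \to \exists w (y = w \wedge zRw)) — i.e. a generalized confluence (Geach) condition.
A: satisfies the condition.
B: fails — 0R0, 0R²1 but no w with 0=w and 1Rw.
C: fails — uRw, uR²w but no t with w=t and wRt.
D: fails — w0Rw0, w0R²w3 but no w with w0=w and w3Rw.

A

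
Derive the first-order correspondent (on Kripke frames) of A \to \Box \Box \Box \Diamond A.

This is a Sahlqvist (Geach-type) schema ◇^0□^0A → □^3◇^1A.
Minimal-valuation argument: fix x; take any y with xR^0y and any z with xR^3z. Set V(A) to the set of worlds R-reachable from y in exactly 0 steps. Then □^0A holds at y, so the antecedent holds at x; validity forces ◇^1A at z, giving a w with zR^1w and yR^0w.
First-order correspondent: \forall x \forall z (x R^3 z \to \exists w (x = w \wedge zRw)).

\forall x \forall z (x R^3 z \to \exists w (x = w \wedge zRw))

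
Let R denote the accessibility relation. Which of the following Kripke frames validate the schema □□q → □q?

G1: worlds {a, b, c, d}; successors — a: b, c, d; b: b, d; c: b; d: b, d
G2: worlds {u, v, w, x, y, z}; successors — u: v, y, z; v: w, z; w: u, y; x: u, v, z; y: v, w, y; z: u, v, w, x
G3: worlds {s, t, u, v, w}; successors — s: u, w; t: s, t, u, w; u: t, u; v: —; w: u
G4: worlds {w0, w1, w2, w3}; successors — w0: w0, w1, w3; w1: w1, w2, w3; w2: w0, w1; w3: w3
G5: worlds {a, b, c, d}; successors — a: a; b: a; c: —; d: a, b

G4

This is the axiom for density; its first-order frame correspondent is ∀x ∀y (Rxy → ∃z (Rxz ∧ Rzy)).
G1: fails — Rac but no z with Raz and Rzc.
G2: fails — Rwu but no t with Rwt and Rtu.
G3: fails — Rsw but no z with Rsz and Rzw.
G4: condition met.
G5: fails — Rdb but no z with Rdz and Rzb.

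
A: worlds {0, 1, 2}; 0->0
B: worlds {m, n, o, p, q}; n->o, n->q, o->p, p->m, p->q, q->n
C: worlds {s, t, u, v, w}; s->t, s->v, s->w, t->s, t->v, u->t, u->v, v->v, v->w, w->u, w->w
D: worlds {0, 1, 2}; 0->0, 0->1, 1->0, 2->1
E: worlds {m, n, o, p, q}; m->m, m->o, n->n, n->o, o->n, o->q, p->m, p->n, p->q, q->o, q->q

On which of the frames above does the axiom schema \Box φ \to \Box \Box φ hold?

This is the axiom for transitivity; its first-order frame correspondent is \forall x \forall y \forall z (Rxy \wedge Ryz \to Rxz).
A: holds.
B: fails — Rop and Rpm but not Rom.
C: fails — Ruv and Rvw but not Ruw.
D: fails — R10 and R01 but not R11.
E: fails — Ron and Rno but not Roo.

A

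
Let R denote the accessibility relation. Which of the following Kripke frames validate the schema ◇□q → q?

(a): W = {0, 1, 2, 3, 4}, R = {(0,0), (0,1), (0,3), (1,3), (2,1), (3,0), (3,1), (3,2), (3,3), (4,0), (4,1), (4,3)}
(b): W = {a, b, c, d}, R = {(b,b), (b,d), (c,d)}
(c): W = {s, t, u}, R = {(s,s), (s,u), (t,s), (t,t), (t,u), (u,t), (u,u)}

This is the axiom for symmetry; its first-order frame correspondent is ∀x ∀y (Rxy → Ryx).
(a): fails — R32 but not R23.
(b): fails — Rbd but not Rdb.
(c): fails — Rts but not Rst.
Valid on no frame.

none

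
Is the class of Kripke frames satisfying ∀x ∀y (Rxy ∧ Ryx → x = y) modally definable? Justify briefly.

No — not modally definable

Any modally definable frame class is closed under surjective bounded morphisms.
The 6-cycle (worlds 0,1,2,3,4,5 with 0→1→2→3→4→5→0) is antisymmetric. Sending even-indexed worlds to a and odd-indexed worlds to b is a surjective bounded morphism onto the two-world frame with a↔b, which is not antisymmetric.
So the class is not modally definable.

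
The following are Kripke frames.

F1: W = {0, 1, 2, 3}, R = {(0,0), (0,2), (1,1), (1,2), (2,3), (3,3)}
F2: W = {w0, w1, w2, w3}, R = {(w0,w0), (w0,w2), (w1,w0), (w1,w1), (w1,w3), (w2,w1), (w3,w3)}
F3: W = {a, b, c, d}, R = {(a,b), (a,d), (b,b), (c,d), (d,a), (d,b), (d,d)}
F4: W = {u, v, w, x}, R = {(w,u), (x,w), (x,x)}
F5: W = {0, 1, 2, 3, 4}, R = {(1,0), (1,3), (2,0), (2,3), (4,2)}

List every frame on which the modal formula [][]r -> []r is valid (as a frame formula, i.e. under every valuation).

This is the axiom for density; its first-order frame correspondent is forall x forall y (Rxy -> exists z (Rxz & Rzy)).
F1: condition met.
F2: condition met.
F3: condition met.
F4: fails — Rwu but no z with Rwz and Rzu.
F5: fails — R10 but no z with R1z and Rz0.

F1, F2, F3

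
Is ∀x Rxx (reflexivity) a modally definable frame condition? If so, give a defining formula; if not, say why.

Yes: it is reflexivity, defined by the T schema □r → r.
Suppose □r→r is valid. At any x set V(r)={w : Rxw}. Then □r holds at x, so r holds at x, i.e. Rxx.

Yes — defined by □r → r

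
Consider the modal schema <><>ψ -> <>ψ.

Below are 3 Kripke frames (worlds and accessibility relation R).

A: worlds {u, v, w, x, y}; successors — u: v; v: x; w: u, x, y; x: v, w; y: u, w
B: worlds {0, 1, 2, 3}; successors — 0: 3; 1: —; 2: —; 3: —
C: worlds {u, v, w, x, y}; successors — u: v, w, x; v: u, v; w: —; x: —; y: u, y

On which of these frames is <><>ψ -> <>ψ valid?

B

The schema corresponds to transitivity: forall x forall y forall z (Rxy & Ryz -> Rxz).
A: fails — Ruv and Rvx but not Rux.
B: satisfies the condition.
C: fails — Ruv and Rvu but not Ruu.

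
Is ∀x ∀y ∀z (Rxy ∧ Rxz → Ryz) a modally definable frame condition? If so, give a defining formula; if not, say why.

Yes: it is the Euclidean property, defined by the 5 schema ◇q → □◇q.
Suppose ◇q→□◇q is valid. Take Rxy, Rxz and set V(q)={y}. Then ◇q at x, so □◇q at x, so ◇q at z, so some w with Rzw has q; w=y, i.e. Rzy. By symmetry of the argument, Ryz.

Definable; ◇q → □◇q defines it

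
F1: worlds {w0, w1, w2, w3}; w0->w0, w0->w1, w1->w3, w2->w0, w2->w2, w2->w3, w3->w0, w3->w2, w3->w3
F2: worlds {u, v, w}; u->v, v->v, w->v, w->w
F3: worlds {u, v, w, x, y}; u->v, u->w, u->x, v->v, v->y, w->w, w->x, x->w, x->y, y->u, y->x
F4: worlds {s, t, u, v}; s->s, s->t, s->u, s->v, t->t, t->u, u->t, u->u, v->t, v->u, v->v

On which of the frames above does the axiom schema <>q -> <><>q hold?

F1, F2, F4

The schema corresponds to a generalized confluence (Geach) condition: forall x forall y (xRy -> exists w (y = w & x R^2 w)).
F1: satisfies the condition.
F2: satisfies the condition.
F3: fails — xRy but no t with y=t and xR²t.
F4: satisfies the condition.
Valid on: F1, F2, F4.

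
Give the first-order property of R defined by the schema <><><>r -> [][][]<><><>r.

This is a Sahlqvist (Geach-type) schema ◇^3□^0r → □^3◇^3r.
Minimal-valuation argument: fix x; take any y with xR^3y and any z with xR^3z. Set V(r) to the set of worlds R-reachable from y in exactly 0 steps. Then □^0r holds at y, so the antecedent holds at x; validity forces ◇^3r at z, giving a w with zR^3w and yR^0w.
First-order correspondent: forall x forall y forall z ((x R^3 y & x R^3 z) -> exists w (y = w & z R^3 w)).

forall x forall y forall z ((x R^3 y & x R^3 z) -> exists w (y = w & z R^3 w))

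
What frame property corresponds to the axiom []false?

This is the Ver axiom.
It corresponds to emptiness of R: forall x forall y ~Rxy.

emptiness of R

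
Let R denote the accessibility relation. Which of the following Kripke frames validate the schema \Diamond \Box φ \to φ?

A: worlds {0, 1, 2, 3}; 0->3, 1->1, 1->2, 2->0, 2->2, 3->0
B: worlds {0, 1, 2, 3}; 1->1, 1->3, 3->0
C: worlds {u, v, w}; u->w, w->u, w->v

none

This is the axiom for symmetry; its first-order frame correspondent is \forall x \forall y (Rxy \to Ryx).
A: fails — R12 but not R21.
B: fails — R30 but not R03.
C: fails — Rwv but not Rvw.
Valid on no frame.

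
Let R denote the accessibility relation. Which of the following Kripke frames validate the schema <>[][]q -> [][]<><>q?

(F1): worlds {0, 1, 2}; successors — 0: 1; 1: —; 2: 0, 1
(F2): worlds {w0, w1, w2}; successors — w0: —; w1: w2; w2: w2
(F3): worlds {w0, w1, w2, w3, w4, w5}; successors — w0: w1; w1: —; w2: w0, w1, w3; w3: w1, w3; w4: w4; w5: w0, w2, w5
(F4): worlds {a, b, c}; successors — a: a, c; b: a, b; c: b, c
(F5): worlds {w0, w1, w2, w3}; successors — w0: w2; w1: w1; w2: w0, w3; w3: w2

(F2), (F4)

This is the axiom for a generalized confluence (Geach) condition; its first-order frame correspondent is forall x forall y forall z ((xRy & x R^2 z) -> exists w (y R^2 w & z R^2 w)).
(F1): fails — 2R0, 2R²1 but no w with 0R²w and 1R²w.
(F2): ✓.
(F3): fails — w2Rw0, w2R²w1 but no w with w0R²w and w1R²w.
(F4): ✓.
(F5): fails — w0Rw2, w0R²w0 but no w with w2R²w and w0R²w.
Valid on: (F2), (F4).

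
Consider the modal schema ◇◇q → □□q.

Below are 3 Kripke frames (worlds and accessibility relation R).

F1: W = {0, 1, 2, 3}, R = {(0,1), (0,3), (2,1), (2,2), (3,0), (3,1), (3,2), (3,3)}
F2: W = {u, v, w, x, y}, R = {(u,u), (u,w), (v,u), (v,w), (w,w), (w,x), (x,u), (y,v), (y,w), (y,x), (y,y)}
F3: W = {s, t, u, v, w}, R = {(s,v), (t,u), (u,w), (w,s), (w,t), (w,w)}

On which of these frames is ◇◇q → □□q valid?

The schema corresponds to a generalized confluence (Geach) condition: ∀x ∀y ∀z ((xR²y ∧ xR²z) → ∃w (y = w ∧ z = w)).
F1: fails — 0R²0, 0R²1 but 0 ≠ 1.
F2: fails — uR²u, uR²w but u ≠ w.
F3: fails — uR²s, uR²t but s ≠ t.

none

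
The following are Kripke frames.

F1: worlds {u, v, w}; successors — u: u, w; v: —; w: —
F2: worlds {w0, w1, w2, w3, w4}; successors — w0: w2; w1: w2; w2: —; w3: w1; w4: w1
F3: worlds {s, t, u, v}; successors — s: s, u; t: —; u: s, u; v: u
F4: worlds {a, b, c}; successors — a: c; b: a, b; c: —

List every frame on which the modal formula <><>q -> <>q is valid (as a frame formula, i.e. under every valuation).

F1

This is the axiom for transitivity; its first-order frame correspondent is forall x forall y forall z (Rxy & Ryz -> Rxz).
F1: condition met.
F2: fails — Rw3w1 and Rw1w2 but not Rw3w2.
F3: fails — Rvu and Rus but not Rvs.
F4: fails — Rba and Rac but not Rbc.
Valid on: F1.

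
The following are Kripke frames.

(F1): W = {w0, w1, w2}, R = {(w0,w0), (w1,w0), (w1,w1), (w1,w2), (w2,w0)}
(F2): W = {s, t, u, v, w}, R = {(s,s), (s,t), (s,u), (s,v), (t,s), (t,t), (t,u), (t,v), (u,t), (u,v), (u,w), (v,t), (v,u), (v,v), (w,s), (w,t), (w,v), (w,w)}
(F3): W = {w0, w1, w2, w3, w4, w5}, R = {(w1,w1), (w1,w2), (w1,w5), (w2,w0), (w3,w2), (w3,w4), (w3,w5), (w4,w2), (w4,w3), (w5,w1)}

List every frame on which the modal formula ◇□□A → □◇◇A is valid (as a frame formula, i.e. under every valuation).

(F1), (F2)

Frame correspondent (Sahlqvist): ∀x ∀y ∀z ((xRy ∧ xRz) → ∃w (yR²w ∧ zR²w)) — i.e. a generalized confluence (Geach) condition.
(F1): ✓.
(F2): ✓.
(F3): fails — w1Rw1, w1Rw2 but no w with w1R²w and w2R²w.
Valid on: (F1), (F2).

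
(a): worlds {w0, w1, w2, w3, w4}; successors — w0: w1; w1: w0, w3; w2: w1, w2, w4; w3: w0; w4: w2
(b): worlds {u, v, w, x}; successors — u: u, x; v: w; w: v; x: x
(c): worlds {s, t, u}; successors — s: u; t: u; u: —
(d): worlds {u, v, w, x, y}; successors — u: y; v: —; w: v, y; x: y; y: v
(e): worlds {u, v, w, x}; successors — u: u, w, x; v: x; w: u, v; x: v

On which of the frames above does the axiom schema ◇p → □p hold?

(c)

Frame correspondent (Sahlqvist): ∀x ∀y ∀z (Rxy ∧ Rxz → y = z) — i.e. partial functionality.
(a): fails — w1 sees both w0 and w3.
(b): fails — u sees both u and x.
(c): ✓.
(d): fails — w sees both v and y.
(e): fails — u sees both u and w.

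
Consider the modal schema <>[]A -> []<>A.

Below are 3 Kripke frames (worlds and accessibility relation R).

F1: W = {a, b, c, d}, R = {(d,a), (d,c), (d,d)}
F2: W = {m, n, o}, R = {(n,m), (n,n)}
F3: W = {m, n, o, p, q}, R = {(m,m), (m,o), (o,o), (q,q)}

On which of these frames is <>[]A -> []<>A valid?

F3

The schema corresponds to convergence: forall x forall y forall z (Rxy & Rxz -> exists w (Ryw & Rzw)).
F1: fails — Rdd and Rda but d and a have no common successor.
F2: fails — Rnn and Rnm but n and m have no common successor.
F3: ✓.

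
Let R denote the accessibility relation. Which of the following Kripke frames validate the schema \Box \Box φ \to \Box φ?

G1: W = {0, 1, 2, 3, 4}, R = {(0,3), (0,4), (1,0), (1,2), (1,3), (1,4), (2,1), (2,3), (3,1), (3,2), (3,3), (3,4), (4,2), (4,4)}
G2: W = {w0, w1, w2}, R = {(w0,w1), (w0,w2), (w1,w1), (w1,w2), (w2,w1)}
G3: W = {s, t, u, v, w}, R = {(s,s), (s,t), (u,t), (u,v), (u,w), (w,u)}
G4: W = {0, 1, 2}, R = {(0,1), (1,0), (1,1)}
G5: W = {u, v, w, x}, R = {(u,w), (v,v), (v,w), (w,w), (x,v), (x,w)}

G2, G4, G5

The schema corresponds to density: \forall x \forall y (Rxy \to \exists z (Rxz \wedge Rzy)).
G1: fails — R10 but no z with R1z and Rz0.
G2: condition met.
G3: fails — Ruv but no z with Ruz and Rzv.
G4: condition met.
G5: condition met.
Valid on: G2, G4, G5.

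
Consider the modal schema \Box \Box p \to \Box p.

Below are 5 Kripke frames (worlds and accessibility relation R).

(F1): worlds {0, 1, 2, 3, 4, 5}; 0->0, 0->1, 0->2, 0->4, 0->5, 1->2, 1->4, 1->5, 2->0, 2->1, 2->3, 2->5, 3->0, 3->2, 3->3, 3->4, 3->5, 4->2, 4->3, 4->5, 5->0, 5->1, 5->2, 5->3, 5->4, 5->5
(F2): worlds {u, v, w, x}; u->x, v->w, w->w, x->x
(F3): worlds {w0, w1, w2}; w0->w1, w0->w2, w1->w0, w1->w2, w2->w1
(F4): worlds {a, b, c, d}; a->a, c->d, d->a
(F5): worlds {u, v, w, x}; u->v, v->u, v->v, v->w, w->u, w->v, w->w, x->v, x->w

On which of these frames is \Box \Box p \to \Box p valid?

Frame correspondent (Sahlqvist): \forall x \forall y (Rxy \to \exists z (Rxz \wedge Rzy)) — i.e. density.
(F1): condition met.
(F2): condition met.
(F3): fails — Rw1w0 but no z with Rw1z and Rzw0.
(F4): fails — Rcd but no z with Rcz and Rzd.
(F5): condition met.

(F1), (F2), (F5)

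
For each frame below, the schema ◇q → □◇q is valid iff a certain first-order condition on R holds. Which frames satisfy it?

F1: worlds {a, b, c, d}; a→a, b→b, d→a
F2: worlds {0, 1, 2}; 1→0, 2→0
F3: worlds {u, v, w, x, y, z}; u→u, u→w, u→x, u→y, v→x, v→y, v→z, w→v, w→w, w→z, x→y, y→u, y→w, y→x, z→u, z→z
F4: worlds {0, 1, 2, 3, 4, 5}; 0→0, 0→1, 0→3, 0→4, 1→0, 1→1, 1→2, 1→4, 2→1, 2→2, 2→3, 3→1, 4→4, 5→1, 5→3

F1

This is the axiom for the Euclidean property; its first-order frame correspondent is ∀x ∀y ∀z (Rxy ∧ Rxz → Ryz).
F1: ✓.
F2: fails — R10 and R10 but not R00.
F3: fails — Ruw and Ruu but not Rwu.
F4: fails — R01 and R03 but not R13.
Valid on: F1.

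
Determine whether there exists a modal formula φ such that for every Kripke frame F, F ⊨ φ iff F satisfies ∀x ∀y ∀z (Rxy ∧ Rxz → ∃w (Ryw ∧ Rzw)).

Definable; ◇□q → □◇q defines it

The condition is convergence. A defining modal formula is ◇□q → □◇q.
Suppose ◇□q→□◇q is valid. Take Rxy, Rxz and set V(q)={w : Ryw}. Then □q at y so ◇□q at x, so □◇q at x, so ◇q at z, giving w with Rzw and Ryw.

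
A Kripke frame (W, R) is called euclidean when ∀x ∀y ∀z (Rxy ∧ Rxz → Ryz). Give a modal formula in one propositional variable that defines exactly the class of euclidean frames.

The condition is the Euclidean property. The 5 schema ◇p → □◇p defines it.
Suppose ◇p→□◇p is valid. Take Rxy, Rxz and set V(p)={y}. Then ◇p at x, so □◇p at x, so ◇p at z, so some w with Rzw has p; w=y, i.e. Rzy. By symmetry of the argument, Ryz.

◇p → □◇p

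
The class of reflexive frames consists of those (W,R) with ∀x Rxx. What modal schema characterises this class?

A defining formula is □p → p (the T axiom).
Suppose □p→p is valid. At any x set V(p)={w : Rxw}. Then □p holds at x, so p holds at x, i.e. Rxx.

□p → p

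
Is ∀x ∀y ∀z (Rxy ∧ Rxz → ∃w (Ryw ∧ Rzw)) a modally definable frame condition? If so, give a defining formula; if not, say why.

The condition is convergence. A defining modal formula is ◇□r → □◇r.
Suppose ◇□r→□◇r is valid. Take Rxy, Rxz and set V(r)={w : Ryw}. Then □r at y so ◇□r at x, so □◇r at x, so ◇r at z, giving w with Rzw and Ryw.

Definable; ◇□r → □◇r defines it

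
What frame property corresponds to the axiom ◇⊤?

This schema is equivalent to the D axiom □ψ → ◇ψ.
Its frame correspondent is seriality — ∀x ∃y Rxy.

seriality: ∀x ∃y Rxy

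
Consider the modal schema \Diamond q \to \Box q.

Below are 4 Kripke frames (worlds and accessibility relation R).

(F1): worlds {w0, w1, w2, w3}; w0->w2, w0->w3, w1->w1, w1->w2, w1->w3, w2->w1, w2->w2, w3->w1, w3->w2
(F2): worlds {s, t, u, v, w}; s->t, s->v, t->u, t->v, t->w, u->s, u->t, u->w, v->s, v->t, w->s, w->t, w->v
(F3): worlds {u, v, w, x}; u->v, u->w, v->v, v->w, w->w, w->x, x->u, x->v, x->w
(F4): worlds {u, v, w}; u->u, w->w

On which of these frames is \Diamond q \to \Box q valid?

This is the axiom for partial functionality; its first-order frame correspondent is \forall x \forall y \forall z (Rxy \wedge Rxz \to y = z).
(F1): fails — w0 sees both w2 and w3.
(F2): fails — s sees both t and v.
(F3): fails — u sees both v and w.
(F4): ✓.

(F4)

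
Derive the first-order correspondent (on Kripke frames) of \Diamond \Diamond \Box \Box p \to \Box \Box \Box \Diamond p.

This is a Sahlqvist (Geach-type) schema ◇^2□^2p → □^3◇^1p.
First-order correspondent: \forall x \forall y \forall z ((x R^2 y \wedge x R^3 z) \to \exists w (y R^2 w \wedge zRw)).

\forall x \forall y \forall z ((x R^2 y \wedge x R^3 z) \to \exists w (y R^2 w \wedge zRw))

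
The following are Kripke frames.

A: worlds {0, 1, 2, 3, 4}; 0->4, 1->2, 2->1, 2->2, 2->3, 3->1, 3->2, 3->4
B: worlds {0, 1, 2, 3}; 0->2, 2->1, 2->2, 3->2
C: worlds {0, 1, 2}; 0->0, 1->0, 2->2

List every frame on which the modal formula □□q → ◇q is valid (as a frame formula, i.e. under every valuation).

The schema corresponds to a generalized confluence (Geach) condition: ∀x ∃w (xR²w ∧ xRw).
A: fails — at 0 but no w with 0R²w and 0Rw.
B: fails — at 1 but no w with 1R²w and 1Rw.
C: condition met.

C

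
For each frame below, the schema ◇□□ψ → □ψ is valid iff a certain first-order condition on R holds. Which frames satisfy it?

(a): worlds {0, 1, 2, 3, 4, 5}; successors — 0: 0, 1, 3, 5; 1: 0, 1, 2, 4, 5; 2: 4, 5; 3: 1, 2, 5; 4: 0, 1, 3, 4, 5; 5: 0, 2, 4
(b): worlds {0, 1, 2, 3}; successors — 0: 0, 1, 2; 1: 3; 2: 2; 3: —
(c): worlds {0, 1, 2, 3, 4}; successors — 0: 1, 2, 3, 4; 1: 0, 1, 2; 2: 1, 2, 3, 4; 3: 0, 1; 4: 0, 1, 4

The schema corresponds to a generalized confluence (Geach) condition: ∀x ∀y ∀z ((xRy ∧ xRz) → ∃w (yR²w ∧ z = w)).
(a): fails — 0R3, 0R3 but no w with 3R²w and 3=w.
(b): fails — 0R1, 0R0 but no w with 1R²w and 0=w.
(c): ✓.
Valid on: (c).

(c)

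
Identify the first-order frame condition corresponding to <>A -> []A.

partial functionality

Suppose ◇A→□A is valid. Take Rxy, Rxz and set V(A)={y}. Then ◇A at x, so □A at x, so A at z, i.e. z=y.
The converse is a direct semantic check.
Frame condition: forall x forall y forall z (Rxy & Rxz -> y = z).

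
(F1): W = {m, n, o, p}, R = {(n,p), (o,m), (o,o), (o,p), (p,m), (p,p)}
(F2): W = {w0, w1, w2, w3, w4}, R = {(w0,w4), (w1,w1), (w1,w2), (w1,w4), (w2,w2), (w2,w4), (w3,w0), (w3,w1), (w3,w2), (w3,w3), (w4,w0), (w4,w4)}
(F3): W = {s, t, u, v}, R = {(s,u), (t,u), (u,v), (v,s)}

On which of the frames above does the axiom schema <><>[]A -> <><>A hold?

(F2)

This is the axiom for a generalized confluence (Geach) condition; its first-order frame correspondent is forall x forall y (x R^2 y -> exists w (yRw & x R^2 w)).
(F1): fails — nR²m but no w with mRw and nR²w.
(F2): condition met.
(F3): fails — sR²v but no w with vRw and sR²w.
Valid on: (F2).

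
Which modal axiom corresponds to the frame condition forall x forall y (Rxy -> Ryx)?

The condition is symmetry. The B schema r → □◇r defines it.
Suppose r→□◇r is valid. Take Rxy and set V(r)={x}. Then r at x, so □◇r at x, so ◇r at y, so some z with Ryz has r; z=x, i.e. Ryx.

r → □◇r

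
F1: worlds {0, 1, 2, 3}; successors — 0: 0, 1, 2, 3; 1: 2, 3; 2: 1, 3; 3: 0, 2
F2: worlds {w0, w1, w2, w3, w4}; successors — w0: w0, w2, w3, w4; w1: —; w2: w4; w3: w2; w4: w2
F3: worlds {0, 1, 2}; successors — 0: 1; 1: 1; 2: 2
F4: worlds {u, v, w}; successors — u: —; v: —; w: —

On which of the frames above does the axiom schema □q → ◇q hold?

This is the axiom for seriality; its first-order frame correspondent is ∀x ∃y Rxy.
F1: satisfies the condition.
F2: fails — world w1 has no successor.
F3: satisfies the condition.
F4: fails — world u has no successor.

F1, F3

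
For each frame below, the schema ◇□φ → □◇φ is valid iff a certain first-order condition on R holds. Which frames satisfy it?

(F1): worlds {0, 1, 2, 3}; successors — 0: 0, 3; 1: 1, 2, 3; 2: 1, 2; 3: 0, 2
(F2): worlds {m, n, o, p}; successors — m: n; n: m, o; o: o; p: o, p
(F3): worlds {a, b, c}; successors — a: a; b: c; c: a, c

(F3)

This is the axiom for convergence; its first-order frame correspondent is ∀x ∀y ∀z (Rxy ∧ Rxz → ∃w (Ryw ∧ Rzw)).
(F1): fails — R32 and R30 but 2 and 0 have no common successor.
(F2): fails — Rno and Rnm but o and m have no common successor.
(F3): condition met.
Valid on: (F3).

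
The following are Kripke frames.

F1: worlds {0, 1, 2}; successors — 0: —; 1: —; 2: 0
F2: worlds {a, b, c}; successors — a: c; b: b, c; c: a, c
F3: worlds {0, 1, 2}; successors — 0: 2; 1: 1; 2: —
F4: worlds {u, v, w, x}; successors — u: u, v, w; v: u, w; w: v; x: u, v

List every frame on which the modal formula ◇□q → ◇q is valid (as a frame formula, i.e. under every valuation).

F2

Frame correspondent (Sahlqvist): ∀x ∀y (xRy → ∃w (yRw ∧ xRw)) — i.e. a generalized confluence (Geach) condition.
F1: fails — 2R0 but no w with 0Rw and 2Rw.
F2: ✓.
F3: fails — 0R2 but no w with 2Rw and 0Rw.
F4: fails — vRw but no t with wRt and vRt.
Valid on: F2.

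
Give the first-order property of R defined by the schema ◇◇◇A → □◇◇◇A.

∀x ∀y ∀z ((xR³y ∧ xRz) → ∃w (y = w ∧ zR³w))

This is a Sahlqvist (Geach-type) schema ◇^3□^0A → □^1◇^3A.
Minimal-valuation argument: fix x; take any y with xR^3y and any z with xR^1z. Set V(A) to the set of worlds R-reachable from y in exactly 0 steps. Then □^0A holds at y, so the antecedent holds at x; validity forces ◇^3A at z, giving a w with zR^3w and yR^0w.
First-order correspondent: ∀x ∀y ∀z ((xR³y ∧ xRz) → ∃w (y = w ∧ zR³w)).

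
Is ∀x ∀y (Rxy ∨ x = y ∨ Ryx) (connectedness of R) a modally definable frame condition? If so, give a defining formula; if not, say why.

No — not modally definable

Modal frame validity is preserved under disjoint unions.
Take 3 disjoint single-world reflexive frames: each is trivially connected, but their disjoint union has 3 worlds with no edge between distinct components, so it is not connected.
So the class is not modally definable.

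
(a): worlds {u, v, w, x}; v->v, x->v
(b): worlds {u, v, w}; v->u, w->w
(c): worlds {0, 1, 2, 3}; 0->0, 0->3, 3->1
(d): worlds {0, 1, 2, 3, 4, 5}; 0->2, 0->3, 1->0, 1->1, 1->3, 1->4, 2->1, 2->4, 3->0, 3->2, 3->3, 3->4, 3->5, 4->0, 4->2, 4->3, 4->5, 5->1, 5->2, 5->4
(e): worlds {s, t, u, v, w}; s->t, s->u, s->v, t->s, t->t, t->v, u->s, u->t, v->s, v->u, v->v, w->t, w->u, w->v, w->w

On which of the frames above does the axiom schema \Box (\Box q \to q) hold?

(a)

The schema corresponds to shift-reflexivity: \forall x \forall y (Rxy \to Ryy).
(a): holds.
(b): fails — Rvu but not Ruu.
(c): fails — R03 but not R33.
(d): fails — R34 but not R44.
(e): fails — Rwu but not Ruu.
Valid on: (a).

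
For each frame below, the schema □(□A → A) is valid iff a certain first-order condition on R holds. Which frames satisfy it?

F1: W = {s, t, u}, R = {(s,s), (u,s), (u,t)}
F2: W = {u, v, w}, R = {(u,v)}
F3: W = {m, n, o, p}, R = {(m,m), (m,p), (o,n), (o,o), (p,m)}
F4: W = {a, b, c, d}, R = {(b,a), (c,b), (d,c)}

Frame correspondent (Sahlqvist): ∀x ∀y (Rxy → Ryy) — i.e. shift-reflexivity.
F1: fails — Rut but not Rtt.
F2: fails — Ruv but not Rvv.
F3: fails — Ron but not Rnn.
F4: fails — Rba but not Raa.

none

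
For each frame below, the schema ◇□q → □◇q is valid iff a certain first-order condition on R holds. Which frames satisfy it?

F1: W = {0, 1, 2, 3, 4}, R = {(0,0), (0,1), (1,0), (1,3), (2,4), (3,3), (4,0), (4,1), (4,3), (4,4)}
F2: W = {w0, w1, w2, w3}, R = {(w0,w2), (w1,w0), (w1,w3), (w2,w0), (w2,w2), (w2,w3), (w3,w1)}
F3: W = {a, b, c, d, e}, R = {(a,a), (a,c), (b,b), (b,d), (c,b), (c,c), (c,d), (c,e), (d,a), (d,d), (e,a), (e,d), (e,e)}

The schema corresponds to convergence: ∀x ∀y ∀z (Rxy ∧ Rxz → ∃w (Ryw ∧ Rzw)).
F1: fails — R10 and R13 but 0 and 3 have no common successor.
F2: fails — Rw1w0 and Rw1w3 but w0 and w3 have no common successor.
F3: condition met.

F3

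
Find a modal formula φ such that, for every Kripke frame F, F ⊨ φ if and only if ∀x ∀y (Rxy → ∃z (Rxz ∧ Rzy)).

A defining formula is □□p → □p (the C4 axiom).

□□p → □p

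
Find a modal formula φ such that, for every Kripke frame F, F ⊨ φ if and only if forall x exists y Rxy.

□p → ◇p

A defining formula is □p → ◇p (the D axiom).
Suppose □p→◇p is valid. At any x set V(p)=W. Then □p at x, so ◇p at x, so x has a successor.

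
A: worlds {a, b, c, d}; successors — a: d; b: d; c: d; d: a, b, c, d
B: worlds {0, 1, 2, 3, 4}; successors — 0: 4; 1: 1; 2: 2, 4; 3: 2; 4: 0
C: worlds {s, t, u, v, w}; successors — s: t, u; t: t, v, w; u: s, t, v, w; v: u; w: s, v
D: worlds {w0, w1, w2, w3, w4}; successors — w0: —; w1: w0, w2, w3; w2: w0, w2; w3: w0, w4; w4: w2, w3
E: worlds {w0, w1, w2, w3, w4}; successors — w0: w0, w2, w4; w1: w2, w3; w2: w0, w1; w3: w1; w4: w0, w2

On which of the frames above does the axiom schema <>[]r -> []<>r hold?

This is the axiom for convergence; its first-order frame correspondent is forall x forall y forall z (Rxy & Rxz -> exists w (Ryw & Rzw)).
A: holds.
B: fails — R22 and R24 but 2 and 4 have no common successor.
C: fails — Rtv and Rtw but v and w have no common successor.
D: fails — Rw1w2 and Rw1w0 but w2 and w0 have no common successor.
E: holds.
Valid on: A, E.

A, E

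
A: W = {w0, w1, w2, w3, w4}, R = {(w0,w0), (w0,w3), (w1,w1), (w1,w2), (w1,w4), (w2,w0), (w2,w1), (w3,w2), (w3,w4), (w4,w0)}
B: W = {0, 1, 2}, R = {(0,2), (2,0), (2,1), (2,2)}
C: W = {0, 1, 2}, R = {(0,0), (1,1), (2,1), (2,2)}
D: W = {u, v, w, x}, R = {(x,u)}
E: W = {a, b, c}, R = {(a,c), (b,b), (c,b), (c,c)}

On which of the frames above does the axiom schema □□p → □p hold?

Frame correspondent (Sahlqvist): ∀x ∀y (Rxy → ∃z (Rxz ∧ Rzy)) — i.e. density.
A: fails — Rw3w2 but no z with Rw3z and Rzw2.
B: ✓.
C: ✓.
D: fails — Rxu but no z with Rxz and Rzu.
E: ✓.
Valid on: B, C, E.

B, C, E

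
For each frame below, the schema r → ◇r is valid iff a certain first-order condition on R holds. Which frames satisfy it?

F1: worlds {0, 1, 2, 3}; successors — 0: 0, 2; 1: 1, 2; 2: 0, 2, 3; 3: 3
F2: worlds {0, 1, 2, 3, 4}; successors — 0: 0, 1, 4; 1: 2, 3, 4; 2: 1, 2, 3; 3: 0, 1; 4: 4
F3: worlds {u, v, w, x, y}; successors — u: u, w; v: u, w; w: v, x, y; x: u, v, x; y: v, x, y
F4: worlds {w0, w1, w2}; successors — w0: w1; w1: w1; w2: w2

This is the axiom for a generalized confluence (Geach) condition; its first-order frame correspondent is ∀x ∃w (x = w ∧ xRw).
F1: ✓.
F2: fails — at 1 but no w with 1=w and 1Rw.
F3: fails — at v but no t with v=t and vRt.
F4: fails — at w0 but no w with w0=w and w0Rw.

F1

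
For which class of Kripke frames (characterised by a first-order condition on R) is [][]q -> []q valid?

Density

This schema is the C4 axiom.
It corresponds to density: forall x forall y (Rxy -> exists z (Rxz & Rzy)).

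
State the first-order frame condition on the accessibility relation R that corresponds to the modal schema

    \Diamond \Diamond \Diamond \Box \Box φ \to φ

This is a Sahlqvist (Geach-type) schema ◇^3□^2φ → □^0◇^0φ.
First-order correspondent: \forall x \forall y (x R^3 y \to \exists w (y R^2 w \wedge x = w)).

\forall x \forall y (x R^3 y \to \exists w (y R^2 w \wedge x = w))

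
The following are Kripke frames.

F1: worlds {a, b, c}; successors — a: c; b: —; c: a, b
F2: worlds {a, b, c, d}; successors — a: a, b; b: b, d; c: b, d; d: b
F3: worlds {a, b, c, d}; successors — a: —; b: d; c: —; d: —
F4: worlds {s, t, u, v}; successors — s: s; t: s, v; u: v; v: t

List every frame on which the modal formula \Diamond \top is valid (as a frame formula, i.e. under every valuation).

This is the axiom for seriality; its first-order frame correspondent is \forall x \exists y Rxy.
F1: fails — world b has no successor.
F2: ✓.
F3: fails — world a has no successor.
F4: ✓.

F2, F4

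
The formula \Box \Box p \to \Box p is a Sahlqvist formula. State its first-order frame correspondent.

Suppose □□p→□p is valid. Take Rxy and set V(p)={w : xR²w}. Then □□p at x, so □p at x, so p at y, i.e. ∃z(Rxz∧Rzy).

density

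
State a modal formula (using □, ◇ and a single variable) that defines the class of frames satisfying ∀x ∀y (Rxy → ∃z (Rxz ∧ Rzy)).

The condition is density. The C4 schema □□r → □r defines it.
Suppose □□r→□r is valid. Take Rxy and set V(r)={w : xR²w}. Then □□r at x, so □r at x, so r at y, i.e. ∃z(Rxz∧Rzy).

□□r → □r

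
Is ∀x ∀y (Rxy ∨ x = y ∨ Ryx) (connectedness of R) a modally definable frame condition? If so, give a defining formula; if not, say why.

If a class were modally definable it would be closed under disjoint unions (Goldblatt–Thomason).
Take 3 disjoint single-world reflexive frames: each is trivially connected, but their disjoint union has 3 worlds with no edge between distinct components, so it is not connected.
So the class is not modally definable.

No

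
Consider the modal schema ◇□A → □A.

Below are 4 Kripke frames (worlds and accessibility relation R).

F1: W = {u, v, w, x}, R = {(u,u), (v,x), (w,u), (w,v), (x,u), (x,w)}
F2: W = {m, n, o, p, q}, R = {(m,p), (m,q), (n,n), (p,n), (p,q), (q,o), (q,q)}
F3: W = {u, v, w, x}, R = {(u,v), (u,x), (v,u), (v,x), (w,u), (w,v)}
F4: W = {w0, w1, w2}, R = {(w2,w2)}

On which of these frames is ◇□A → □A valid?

This is the axiom for the Euclidean property; its first-order frame correspondent is ∀x ∀y ∀z (Rxy ∧ Rxz → Ryz).
F1: fails — Rvx and Rvx but not Rxx.
F2: fails — Rmq and Rmp but not Rqp.
F3: fails — Ruv and Ruv but not Rvv.
F4: condition met.
Valid on: F4.

F4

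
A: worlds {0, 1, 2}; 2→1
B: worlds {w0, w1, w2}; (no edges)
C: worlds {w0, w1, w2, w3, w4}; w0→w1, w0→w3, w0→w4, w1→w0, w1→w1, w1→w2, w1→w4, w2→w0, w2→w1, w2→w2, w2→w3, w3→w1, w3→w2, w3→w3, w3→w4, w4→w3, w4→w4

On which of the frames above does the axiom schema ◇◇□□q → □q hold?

A, B

Frame correspondent (Sahlqvist): ∀x ∀y ∀z ((xR²y ∧ xRz) → ∃w (yR²w ∧ z = w)) — i.e. a generalized confluence (Geach) condition.
A: condition met.
B: condition met.
C: fails — w1R²w4, w1Rw0 but no w with w4R²w and w0=w.
Valid on: A, B.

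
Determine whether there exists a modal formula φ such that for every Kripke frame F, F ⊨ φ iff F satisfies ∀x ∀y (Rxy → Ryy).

This is a Sahlqvist condition; the T□ axiom □(□p → p) defines it.
Suppose □(□p→p) is valid. Take Rxy and set V(p)={w : Ryw}. Then at y, □p holds; since □(□p→p) at x, □p→p at y, so p at y, i.e. Ryy.

Definable; □(□p → p) defines it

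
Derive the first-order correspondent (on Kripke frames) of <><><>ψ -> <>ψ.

This is a Sahlqvist (Geach-type) schema ◇^3□^0ψ → □^0◇^1ψ.
Minimal-valuation argument: fix x; take any y with xR^3y and any z with xR^0z. Set V(ψ) to the set of worlds R-reachable from y in exactly 0 steps. Then □^0ψ holds at y, so the antecedent holds at x; validity forces ◇^1ψ at z, giving a w with zR^1w and yR^0w.
First-order correspondent: forall x forall y (x R^3 y -> exists w (y = w & xRw)).

forall x forall y (x R^3 y -> exists w (y = w & xRw))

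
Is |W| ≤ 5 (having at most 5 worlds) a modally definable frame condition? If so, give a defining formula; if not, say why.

Any modally definable frame class is closed under disjoint unions.
Any modal formula valid on each of 6 disjoint one-world frames is valid on their disjoint union (validity is preserved under disjoint unions). Each one-world frame has |W|=1≤5, but the union has |W|=6.
Hence having at most 5 worlds is not modally definable.

No — not modally definable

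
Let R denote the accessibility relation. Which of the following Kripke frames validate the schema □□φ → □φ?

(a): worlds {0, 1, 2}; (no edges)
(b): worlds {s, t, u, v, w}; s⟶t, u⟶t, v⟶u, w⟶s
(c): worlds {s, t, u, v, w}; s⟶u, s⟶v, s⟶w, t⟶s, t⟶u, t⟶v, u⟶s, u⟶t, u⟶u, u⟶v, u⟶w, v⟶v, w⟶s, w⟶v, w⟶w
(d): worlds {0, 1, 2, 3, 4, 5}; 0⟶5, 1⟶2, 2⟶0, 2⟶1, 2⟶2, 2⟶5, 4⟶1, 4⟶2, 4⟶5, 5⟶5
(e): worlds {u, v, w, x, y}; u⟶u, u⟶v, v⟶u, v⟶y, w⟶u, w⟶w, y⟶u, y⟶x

(a), (c), (d)

Frame correspondent (Sahlqvist): ∀x ∀y (Rxy → ∃z (Rxz ∧ Rzy)) — i.e. density.
(a): holds.
(b): fails — Rws but no z with Rwz and Rzs.
(c): holds.
(d): holds.
(e): fails — Ryx but no z with Ryz and Rzx.
Valid on: (a), (c), (d).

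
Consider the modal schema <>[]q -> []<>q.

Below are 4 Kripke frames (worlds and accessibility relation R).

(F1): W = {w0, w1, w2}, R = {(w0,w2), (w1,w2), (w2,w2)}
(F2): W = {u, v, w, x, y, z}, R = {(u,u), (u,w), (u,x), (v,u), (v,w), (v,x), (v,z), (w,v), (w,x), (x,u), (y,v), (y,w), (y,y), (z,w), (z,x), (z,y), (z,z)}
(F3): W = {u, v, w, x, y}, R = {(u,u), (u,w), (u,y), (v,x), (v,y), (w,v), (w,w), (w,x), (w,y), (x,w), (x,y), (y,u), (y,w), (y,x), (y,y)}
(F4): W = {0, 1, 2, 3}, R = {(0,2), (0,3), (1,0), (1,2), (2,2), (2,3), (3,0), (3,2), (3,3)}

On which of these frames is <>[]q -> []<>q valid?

(F1), (F3), (F4)

This is the axiom for convergence; its first-order frame correspondent is forall x forall y forall z (Rxy & Rxz -> exists w (Ryw & Rzw)).
(F1): satisfies the condition.
(F2): fails — Ruw and Rux but w and x have no common successor.
(F3): satisfies the condition.
(F4): satisfies the condition.
Valid on: (F1), (F3), (F4).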